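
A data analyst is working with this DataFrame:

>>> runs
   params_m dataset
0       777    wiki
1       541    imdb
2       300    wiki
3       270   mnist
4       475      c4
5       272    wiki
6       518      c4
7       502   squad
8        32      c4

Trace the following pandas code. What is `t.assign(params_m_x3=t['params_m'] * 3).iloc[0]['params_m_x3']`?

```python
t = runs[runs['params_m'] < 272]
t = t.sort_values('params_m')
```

96

filter rows where params_m < 272:
   params_m dataset
3       270   mnist
8        32      c4
sort by params_m:
   params_m dataset
8        32      c4
3       270   mnist
add column params_m_x3 = t['params_m'] * 3:
   params_m dataset  params_m_x3
8        32      c4           96
3       270   mnist          810
So iloc[0]['params_m_x3'] = 96.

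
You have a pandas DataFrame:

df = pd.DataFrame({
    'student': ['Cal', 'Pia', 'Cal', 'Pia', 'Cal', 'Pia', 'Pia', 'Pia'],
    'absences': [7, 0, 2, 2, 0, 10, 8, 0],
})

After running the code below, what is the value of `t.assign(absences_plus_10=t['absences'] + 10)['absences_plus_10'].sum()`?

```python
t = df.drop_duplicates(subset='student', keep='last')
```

drop duplicate student (keep=last):
  student  absences
4     Cal         0
7     Pia         0
add column absences_plus_10 = t['absences'] + 10:
  student  absences  absences_plus_10
4     Cal         0                10
7     Pia         0                10
Finally, sum of column 'absences_plus_10' = 20.

20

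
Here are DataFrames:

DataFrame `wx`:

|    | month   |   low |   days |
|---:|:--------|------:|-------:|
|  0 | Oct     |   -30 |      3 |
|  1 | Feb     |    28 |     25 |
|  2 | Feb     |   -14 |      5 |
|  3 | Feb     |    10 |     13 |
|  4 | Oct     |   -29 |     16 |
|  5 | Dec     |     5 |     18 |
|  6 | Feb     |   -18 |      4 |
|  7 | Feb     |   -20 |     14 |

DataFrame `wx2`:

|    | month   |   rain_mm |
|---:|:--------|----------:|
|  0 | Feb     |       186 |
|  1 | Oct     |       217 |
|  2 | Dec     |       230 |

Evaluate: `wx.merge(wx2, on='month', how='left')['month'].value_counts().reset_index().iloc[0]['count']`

merge on 'month' (how='left') → 8 rows:
  month  low  days  rain_mm
0   Oct  -30     3      217
1   Feb   28    25      186
2   Feb  -14     5      186
3   Feb   10    13      186
4   Oct  -29    16      217
5   Dec    5    18      230
6   Feb  -18     4      186
7   Feb  -20    14      186
value_counts of month:
month
Feb    5
Oct    2
Dec    1
Name: count, dtype: int64
reset_index():
  month  count
0   Feb      5
1   Oct      2
2   Dec      1
value at position 0, column 'count' → 5

5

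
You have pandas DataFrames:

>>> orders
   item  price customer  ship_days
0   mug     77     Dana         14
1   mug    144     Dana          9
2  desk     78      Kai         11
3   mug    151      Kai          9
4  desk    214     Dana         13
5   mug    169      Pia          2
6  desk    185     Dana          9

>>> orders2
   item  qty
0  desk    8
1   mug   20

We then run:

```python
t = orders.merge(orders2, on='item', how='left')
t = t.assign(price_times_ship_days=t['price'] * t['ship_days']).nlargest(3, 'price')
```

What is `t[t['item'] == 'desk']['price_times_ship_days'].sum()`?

4447

merge on 'item' (how='left') → 7 rows:
   item  price customer  ship_days  qty
0   mug     77     Dana         14   20
1   mug    144     Dana          9   20
2  desk     78      Kai         11    8
3   mug    151      Kai          9   20
4  desk    214     Dana         13    8
5   mug    169      Pia          2   20
6  desk    185     Dana          9    8
add column price_times_ship_days = t['price'] * t['ship_days']:
   item  price customer  ship_days  qty  price_times_ship_days
0   mug     77     Dana         14   20                   1078
1   mug    144     Dana          9   20                   1296
2  desk     78      Kai         11    8                    858
3   mug    151      Kai          9   20                   1359
4  desk    214     Dana         13    8                   2782
5   mug    169      Pia          2   20                    338
6  desk    185     Dana          9    8                   1665
take 3 rows with largest price:
   item  price customer  ship_days  qty  price_times_ship_days
4  desk    214     Dana         13    8                   2782
6  desk    185     Dana          9    8                   1665
5   mug    169      Pia          2   20                    338
filter rows where item == 'desk':
   item  price customer  ship_days  qty  price_times_ship_days
4  desk    214     Dana         13    8                   2782
6  desk    185     Dana          9    8                   1665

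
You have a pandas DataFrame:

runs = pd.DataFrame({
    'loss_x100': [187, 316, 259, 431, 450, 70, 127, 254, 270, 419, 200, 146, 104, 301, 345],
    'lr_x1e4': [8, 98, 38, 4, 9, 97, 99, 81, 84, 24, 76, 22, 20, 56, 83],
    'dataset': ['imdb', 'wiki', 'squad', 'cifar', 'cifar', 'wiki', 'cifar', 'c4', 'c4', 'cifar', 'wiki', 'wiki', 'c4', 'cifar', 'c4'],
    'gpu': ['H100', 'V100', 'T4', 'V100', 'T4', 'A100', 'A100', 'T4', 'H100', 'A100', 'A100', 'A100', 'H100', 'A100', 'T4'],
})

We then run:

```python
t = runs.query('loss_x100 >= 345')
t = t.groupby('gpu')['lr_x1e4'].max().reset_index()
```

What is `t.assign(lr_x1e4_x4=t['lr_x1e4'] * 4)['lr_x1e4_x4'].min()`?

filter rows where loss_x100 >= 345:
    loss_x100  lr_x1e4 dataset   gpu
3         431        4   cifar  V100
4         450        9   cifar    T4
9         419       24   cifar  A100
14        345       83      c4    T4
group by gpu, max of lr_x1e4:
gpu
A100    24
T4      83
V100     4
Name: lr_x1e4, dtype: int64
reset_index():
    gpu  lr_x1e4
0  A100       24
1    T4       83
2  V100        4
add column lr_x1e4_x4 = t['lr_x1e4'] * 4:
    gpu  lr_x1e4  lr_x1e4_x4
0  A100       24          96
1    T4       83         332
2  V100        4          16
Taking the min of column 'lr_x1e4_x4' gives 16.

16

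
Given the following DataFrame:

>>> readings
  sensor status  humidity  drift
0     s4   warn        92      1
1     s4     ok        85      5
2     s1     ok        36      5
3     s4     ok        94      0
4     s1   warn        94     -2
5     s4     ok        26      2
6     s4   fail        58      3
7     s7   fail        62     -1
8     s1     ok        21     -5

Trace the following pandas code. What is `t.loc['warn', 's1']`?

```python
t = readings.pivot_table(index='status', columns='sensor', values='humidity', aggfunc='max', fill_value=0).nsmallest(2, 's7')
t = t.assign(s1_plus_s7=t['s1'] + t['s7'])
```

pivot: rows=status, cols=sensor, max(humidity):
sensor  s1  s4  s7
status            
fail     0  58  62
ok      36  94   0
warn    94  92   0
take 2 rows with smallest s7:
sensor  s1  s4  s7
status            
ok      36  94   0
warn    94  92   0
add column s1_plus_s7 = t['s1'] + t['s7']:
sensor  s1  s4  s7  s1_plus_s7
status                        
ok      36  94   0          36
warn    94  92   0          94
So loc['warn', 's1'] = 94.

94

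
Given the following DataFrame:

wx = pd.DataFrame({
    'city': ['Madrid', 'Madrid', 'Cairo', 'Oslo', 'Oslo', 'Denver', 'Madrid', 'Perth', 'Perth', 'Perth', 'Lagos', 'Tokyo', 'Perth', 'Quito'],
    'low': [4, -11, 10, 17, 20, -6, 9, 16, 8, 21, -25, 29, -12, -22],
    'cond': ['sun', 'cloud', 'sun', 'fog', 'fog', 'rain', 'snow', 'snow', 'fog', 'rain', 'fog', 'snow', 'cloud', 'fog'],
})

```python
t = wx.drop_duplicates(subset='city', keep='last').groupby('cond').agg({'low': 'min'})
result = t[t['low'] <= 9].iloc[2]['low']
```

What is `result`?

drop duplicate city (keep=last):
      city  low   cond
2    Cairo   10    sun
4     Oslo   20    fog
5   Denver   -6   rain
6   Madrid    9   snow
10   Lagos  -25    fog
11   Tokyo   29   snow
12   Perth  -12  cloud
13   Quito  -22    fog
group by cond, min of low:
       low
cond      
cloud  -12
fog    -25
rain    -6
snow     9
sun     10
filter rows where low <= 9:
       low
cond      
cloud  -12
fog    -25
rain    -6
snow     9
So iloc[2]['low'] = -6.

-6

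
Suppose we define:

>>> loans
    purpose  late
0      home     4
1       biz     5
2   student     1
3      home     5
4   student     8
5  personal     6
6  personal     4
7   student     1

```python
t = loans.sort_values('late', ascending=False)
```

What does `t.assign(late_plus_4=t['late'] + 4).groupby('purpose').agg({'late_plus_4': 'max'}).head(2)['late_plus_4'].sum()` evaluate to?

18

sort by late descending:
    purpose  late
4   student     8
5  personal     6
1       biz     5
3      home     5
0      home     4
6  personal     4
2   student     1
7   student     1
add column late_plus_4 = t['late'] + 4:
    purpose  late  late_plus_4
4   student     8           12
5  personal     6           10
1       biz     5            9
3      home     5            9
0      home     4            8
6  personal     4            8
2   student     1            5
7   student     1            5
group by purpose, max of late_plus_4:
          late_plus_4
purpose              
biz                 9
home                9
personal           10
student            12
take first 2 rows:
         late_plus_4
purpose             
biz                9
home               9
The sum of column 'late_plus_4' is 18.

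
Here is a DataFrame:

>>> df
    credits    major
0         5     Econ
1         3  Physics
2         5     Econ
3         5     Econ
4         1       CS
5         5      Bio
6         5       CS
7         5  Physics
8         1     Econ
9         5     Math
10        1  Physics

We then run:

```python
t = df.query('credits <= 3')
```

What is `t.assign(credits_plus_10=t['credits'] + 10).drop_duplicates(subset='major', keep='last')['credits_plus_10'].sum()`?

filter rows where credits <= 3:
    credits    major
1         3  Physics
4         1       CS
8         1     Econ
10        1  Physics
add column credits_plus_10 = t['credits'] + 10:
    credits    major  credits_plus_10
1         3  Physics               13
4         1       CS               11
8         1     Econ               11
10        1  Physics               11
drop duplicate major (keep=last):
    credits    major  credits_plus_10
4         1       CS               11
8         1     Econ               11
10        1  Physics               11
So sum() = 33.

33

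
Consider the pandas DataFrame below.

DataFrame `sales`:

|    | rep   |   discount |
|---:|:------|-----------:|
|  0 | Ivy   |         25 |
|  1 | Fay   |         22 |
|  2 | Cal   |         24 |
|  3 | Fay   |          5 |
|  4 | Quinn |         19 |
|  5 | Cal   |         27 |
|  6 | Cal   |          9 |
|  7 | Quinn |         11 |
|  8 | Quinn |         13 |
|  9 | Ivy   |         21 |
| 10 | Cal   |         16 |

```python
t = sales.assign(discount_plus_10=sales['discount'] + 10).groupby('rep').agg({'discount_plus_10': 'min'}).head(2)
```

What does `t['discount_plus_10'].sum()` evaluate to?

add column discount_plus_10 = sales['discount'] + 10:
      rep  discount  discount_plus_10
0     Ivy        25                35
1     Fay        22                32
2     Cal        24                34
3     Fay         5                15
4   Quinn        19                29
5     Cal        27                37
6     Cal         9                19
7   Quinn        11                21
8   Quinn        13                23
9     Ivy        21                31
10    Cal        16                26
group by rep, min of discount_plus_10:
       discount_plus_10
rep                    
Cal                  19
Fay                  15
Ivy                  31
Quinn                21
take first 2 rows:
     discount_plus_10
rep                  
Cal                19
Fay                15
Finally, sum of column 'discount_plus_10' = 34.

34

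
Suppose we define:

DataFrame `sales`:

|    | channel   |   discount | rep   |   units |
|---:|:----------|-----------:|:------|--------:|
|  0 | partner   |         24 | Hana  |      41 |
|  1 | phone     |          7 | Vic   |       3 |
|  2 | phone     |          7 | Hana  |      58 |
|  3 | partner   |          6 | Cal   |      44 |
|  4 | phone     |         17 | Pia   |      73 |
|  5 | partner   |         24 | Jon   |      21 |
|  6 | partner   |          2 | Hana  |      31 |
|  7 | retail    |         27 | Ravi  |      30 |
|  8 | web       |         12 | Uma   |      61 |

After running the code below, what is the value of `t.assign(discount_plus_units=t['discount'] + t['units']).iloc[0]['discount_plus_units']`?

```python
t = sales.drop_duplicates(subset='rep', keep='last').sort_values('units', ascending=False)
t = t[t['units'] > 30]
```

drop duplicate rep (keep=last):
   channel  discount   rep  units
1    phone         7   Vic      3
3  partner         6   Cal     44
4    phone        17   Pia     73
5  partner        24   Jon     21
6  partner         2  Hana     31
7   retail        27  Ravi     30
8      web        12   Uma     61
sort by units descending:
   channel  discount   rep  units
4    phone        17   Pia     73
8      web        12   Uma     61
3  partner         6   Cal     44
6  partner         2  Hana     31
7   retail        27  Ravi     30
5  partner        24   Jon     21
1    phone         7   Vic      3
filter rows where units > 30:
   channel  discount   rep  units
4    phone        17   Pia     73
8      web        12   Uma     61
3  partner         6   Cal     44
6  partner         2  Hana     31
add column discount_plus_units = t['discount'] + t['units']:
   channel  discount   rep  units  discount_plus_units
4    phone        17   Pia     73                   90
8      web        12   Uma     61                   73
3  partner         6   Cal     44                   50
6  partner         2  Hana     31                   33
Hence 90.

90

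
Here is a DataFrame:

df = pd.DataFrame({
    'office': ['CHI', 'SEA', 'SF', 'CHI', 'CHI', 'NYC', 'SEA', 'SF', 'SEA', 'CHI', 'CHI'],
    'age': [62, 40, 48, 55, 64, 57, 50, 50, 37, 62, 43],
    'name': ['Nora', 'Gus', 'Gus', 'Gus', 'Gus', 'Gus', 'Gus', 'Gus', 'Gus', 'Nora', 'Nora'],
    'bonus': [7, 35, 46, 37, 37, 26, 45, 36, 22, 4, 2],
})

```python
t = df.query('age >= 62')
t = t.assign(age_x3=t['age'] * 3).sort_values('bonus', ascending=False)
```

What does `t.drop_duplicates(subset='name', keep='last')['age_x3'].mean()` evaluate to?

filter rows where age >= 62:
  office  age  name  bonus
0    CHI   62  Nora      7
4    CHI   64   Gus     37
9    CHI   62  Nora      4
add column age_x3 = t['age'] * 3:
  office  age  name  bonus  age_x3
0    CHI   62  Nora      7     186
4    CHI   64   Gus     37     192
9    CHI   62  Nora      4     186
sort by bonus descending:
  office  age  name  bonus  age_x3
4    CHI   64   Gus     37     192
0    CHI   62  Nora      7     186
9    CHI   62  Nora      4     186
drop duplicate name (keep=last):
  office  age  name  bonus  age_x3
4    CHI   64   Gus     37     192
9    CHI   62  Nora      4     186
Finally, mean of column 'age_x3' = 189.0.

189.0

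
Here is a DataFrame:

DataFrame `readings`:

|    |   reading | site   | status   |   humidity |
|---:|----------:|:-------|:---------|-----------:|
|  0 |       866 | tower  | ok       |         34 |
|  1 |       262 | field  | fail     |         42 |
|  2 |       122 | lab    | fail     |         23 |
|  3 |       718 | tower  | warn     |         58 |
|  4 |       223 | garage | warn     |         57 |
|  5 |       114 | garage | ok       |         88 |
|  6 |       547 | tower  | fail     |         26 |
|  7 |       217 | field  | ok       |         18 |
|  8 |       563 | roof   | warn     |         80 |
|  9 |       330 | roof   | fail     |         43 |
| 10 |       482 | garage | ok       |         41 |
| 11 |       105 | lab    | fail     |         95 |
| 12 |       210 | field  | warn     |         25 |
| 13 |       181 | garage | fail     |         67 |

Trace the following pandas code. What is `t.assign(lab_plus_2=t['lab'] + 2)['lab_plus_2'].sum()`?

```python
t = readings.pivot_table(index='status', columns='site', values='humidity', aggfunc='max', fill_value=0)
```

pivot: rows=status, cols=site, max(humidity):
site    field  garage  lab  roof  tower
status                                 
fail       42      67   95    43     26
ok         18      88    0     0     34
warn       25      57    0    80     58
add column lab_plus_2 = t['lab'] + 2:
site    field  garage  lab  roof  tower  lab_plus_2
status                                             
fail       42      67   95    43     26          97
ok         18      88    0     0     34           2
warn       25      57    0    80     58           2
Then the sum of column 'lab_plus_2': 101

101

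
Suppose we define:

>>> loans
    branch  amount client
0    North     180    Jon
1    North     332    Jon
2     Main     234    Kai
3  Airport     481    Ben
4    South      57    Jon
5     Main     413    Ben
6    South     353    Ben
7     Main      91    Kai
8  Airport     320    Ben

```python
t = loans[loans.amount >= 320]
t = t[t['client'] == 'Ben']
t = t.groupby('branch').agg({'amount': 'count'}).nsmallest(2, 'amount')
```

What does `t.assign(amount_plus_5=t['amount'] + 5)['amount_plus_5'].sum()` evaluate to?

12

filter rows where amount >= 320:
    branch  amount client
1    North     332    Jon
3  Airport     481    Ben
5     Main     413    Ben
6    South     353    Ben
8  Airport     320    Ben
filter rows where client == 'Ben':
    branch  amount client
3  Airport     481    Ben
5     Main     413    Ben
6    South     353    Ben
8  Airport     320    Ben
group by branch, count of amount:
         amount
branch         
Airport       2
Main          1
South         1
take 2 rows with smallest amount:
        amount
branch        
Main         1
South        1
add column amount_plus_5 = t['amount'] + 5:
        amount  amount_plus_5
branch                       
Main         1              6
South        1              6
Reading off the sum of column 'amount_plus_5', we get 12.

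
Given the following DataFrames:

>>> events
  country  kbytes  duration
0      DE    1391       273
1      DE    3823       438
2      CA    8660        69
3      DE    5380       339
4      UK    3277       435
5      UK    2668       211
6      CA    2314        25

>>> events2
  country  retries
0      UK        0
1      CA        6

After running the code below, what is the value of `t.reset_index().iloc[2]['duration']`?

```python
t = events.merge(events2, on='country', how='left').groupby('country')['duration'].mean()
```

merge on 'country' (how='left') → 7 rows:
  country  kbytes  duration  retries
0      DE    1391       273      NaN
1      DE    3823       438      NaN
2      CA    8660        69      6.0
3      DE    5380       339      NaN
4      UK    3277       435      0.0
5      UK    2668       211      0.0
6      CA    2314        25      6.0
group by country, mean of duration:
country
CA     47.0
DE    350.0
UK    323.0
Name: duration, dtype: float64
reset_index():
  country  duration
0      CA      47.0
1      DE     350.0
2      UK     323.0

323.0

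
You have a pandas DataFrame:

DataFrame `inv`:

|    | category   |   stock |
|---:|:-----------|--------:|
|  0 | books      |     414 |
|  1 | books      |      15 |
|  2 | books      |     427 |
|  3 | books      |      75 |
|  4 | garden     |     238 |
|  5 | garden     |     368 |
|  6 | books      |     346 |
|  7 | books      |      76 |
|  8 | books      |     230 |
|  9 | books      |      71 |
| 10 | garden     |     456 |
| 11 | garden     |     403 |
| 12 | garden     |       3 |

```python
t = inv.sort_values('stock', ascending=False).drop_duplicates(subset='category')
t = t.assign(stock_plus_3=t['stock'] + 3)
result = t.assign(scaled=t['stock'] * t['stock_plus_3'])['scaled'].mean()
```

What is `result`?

196457.0

sort by stock descending:
   category  stock
10   garden    456
2     books    427
0     books    414
11   garden    403
5    garden    368
6     books    346
4    garden    238
8     books    230
7     books     76
3     books     75
9     books     71
1     books     15
12   garden      3
drop duplicate category (keep=first):
   category  stock
10   garden    456
2     books    427
add column stock_plus_3 = t['stock'] + 3:
   category  stock  stock_plus_3
10   garden    456           459
2     books    427           430
add column scaled = t['stock'] * t['stock_plus_3']:
   category  stock  stock_plus_3  scaled
10   garden    456           459  209304
2     books    427           430  183610
Taking the mean of column 'scaled' gives 196457.0.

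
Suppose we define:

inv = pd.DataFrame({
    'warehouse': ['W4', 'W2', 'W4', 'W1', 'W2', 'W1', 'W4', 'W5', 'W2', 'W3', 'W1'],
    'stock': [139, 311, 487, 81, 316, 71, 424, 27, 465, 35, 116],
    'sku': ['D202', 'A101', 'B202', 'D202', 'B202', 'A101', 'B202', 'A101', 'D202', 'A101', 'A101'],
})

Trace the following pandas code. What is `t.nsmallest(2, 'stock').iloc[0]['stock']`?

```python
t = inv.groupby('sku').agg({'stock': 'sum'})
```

560

group by sku, sum of stock:
      stock
sku        
A101    560
B202   1227
D202    685
take 2 rows with smallest stock:
      stock
sku        
A101    560
D202    685
value at position 0, column 'stock' → 560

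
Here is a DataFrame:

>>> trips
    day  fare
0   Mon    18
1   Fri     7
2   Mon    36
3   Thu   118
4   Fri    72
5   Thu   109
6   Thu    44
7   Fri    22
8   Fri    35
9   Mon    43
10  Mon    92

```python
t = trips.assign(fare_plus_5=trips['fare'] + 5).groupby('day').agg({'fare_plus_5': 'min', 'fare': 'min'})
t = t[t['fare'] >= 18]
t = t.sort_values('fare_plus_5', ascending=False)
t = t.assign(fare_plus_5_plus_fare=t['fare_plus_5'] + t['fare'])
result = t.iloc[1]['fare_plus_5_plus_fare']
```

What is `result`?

add column fare_plus_5 = trips['fare'] + 5:
    day  fare  fare_plus_5
0   Mon    18           23
1   Fri     7           12
2   Mon    36           41
3   Thu   118          123
4   Fri    72           77
5   Thu   109          114
6   Thu    44           49
7   Fri    22           27
8   Fri    35           40
9   Mon    43           48
10  Mon    92           97
group by day: min(fare_plus_5), min(fare):
     fare_plus_5  fare
day                   
Fri           12     7
Mon           23    18
Thu           49    44
filter rows where fare >= 18:
     fare_plus_5  fare
day                   
Mon           23    18
Thu           49    44
sort by fare_plus_5 descending:
     fare_plus_5  fare
day                   
Thu           49    44
Mon           23    18
add column fare_plus_5_plus_fare = t['fare_plus_5'] + t['fare']:
     fare_plus_5  fare  fare_plus_5_plus_fare
day                                          
Thu           49    44                     93
Mon           23    18                     41

41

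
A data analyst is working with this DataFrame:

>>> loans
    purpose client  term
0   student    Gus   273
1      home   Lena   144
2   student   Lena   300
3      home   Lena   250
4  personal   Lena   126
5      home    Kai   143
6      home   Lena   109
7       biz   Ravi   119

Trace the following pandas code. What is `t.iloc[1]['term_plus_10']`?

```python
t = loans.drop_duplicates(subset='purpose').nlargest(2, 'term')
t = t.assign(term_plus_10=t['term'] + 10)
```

154

drop duplicate purpose (keep=first):
    purpose client  term
0   student    Gus   273
1      home   Lena   144
4  personal   Lena   126
7       biz   Ravi   119
take 2 rows with largest term:
   purpose client  term
0  student    Gus   273
1     home   Lena   144
add column term_plus_10 = t['term'] + 10:
   purpose client  term  term_plus_10
0  student    Gus   273           283
1     home   Lena   144           154
Hence 154.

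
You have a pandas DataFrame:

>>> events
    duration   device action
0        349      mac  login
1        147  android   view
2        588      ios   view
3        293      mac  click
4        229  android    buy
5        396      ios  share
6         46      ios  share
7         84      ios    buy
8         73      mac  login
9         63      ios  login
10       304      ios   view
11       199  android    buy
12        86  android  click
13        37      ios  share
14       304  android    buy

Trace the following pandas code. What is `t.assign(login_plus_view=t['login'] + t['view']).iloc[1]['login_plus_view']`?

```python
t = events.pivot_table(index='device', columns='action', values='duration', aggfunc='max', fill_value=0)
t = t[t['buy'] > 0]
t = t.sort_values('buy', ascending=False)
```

651

pivot: rows=device, cols=action, max(duration):
action   buy  click  login  share  view
device                                 
android  304     86      0      0   147
ios       84      0     63    396   588
mac        0    293    349      0     0
filter rows where buy > 0:
action   buy  click  login  share  view
device                                 
android  304     86      0      0   147
ios       84      0     63    396   588
sort by buy descending:
action   buy  click  login  share  view
device                                 
android  304     86      0      0   147
ios       84      0     63    396   588
add column login_plus_view = t['login'] + t['view']:
action   buy  click  login  share  view  login_plus_view
device                                                  
android  304     86      0      0   147              147
ios       84      0     63    396   588              651
Then the value at position 1, column 'login_plus_view': 651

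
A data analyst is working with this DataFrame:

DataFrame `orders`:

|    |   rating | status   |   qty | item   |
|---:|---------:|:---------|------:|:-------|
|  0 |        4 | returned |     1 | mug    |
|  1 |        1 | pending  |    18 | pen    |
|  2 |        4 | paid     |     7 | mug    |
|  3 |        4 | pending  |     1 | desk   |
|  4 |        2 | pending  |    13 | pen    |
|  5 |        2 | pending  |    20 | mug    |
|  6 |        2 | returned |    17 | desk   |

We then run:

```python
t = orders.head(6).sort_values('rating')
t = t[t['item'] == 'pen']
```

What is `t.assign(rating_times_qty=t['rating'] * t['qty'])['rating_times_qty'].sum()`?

44

take first 6 rows:
   rating    status  qty  item
0       4  returned    1   mug
1       1   pending   18   pen
2       4      paid    7   mug
3       4   pending    1  desk
4       2   pending   13   pen
5       2   pending   20   mug
sort by rating:
   rating    status  qty  item
1       1   pending   18   pen
4       2   pending   13   pen
5       2   pending   20   mug
0       4  returned    1   mug
2       4      paid    7   mug
3       4   pending    1  desk
filter rows where item == 'pen':
   rating   status  qty item
1       1  pending   18  pen
4       2  pending   13  pen
add column rating_times_qty = t['rating'] * t['qty']:
   rating   status  qty item  rating_times_qty
1       1  pending   18  pen                18
4       2  pending   13  pen                26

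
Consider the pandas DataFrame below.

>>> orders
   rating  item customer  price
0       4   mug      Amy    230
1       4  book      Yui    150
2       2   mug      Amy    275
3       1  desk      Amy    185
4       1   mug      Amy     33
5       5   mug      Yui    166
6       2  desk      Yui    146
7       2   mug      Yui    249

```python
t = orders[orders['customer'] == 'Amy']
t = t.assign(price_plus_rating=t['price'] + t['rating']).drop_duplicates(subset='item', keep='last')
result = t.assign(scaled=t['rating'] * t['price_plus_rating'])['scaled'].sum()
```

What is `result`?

filter rows where customer == 'Amy':
   rating  item customer  price
0       4   mug      Amy    230
2       2   mug      Amy    275
3       1  desk      Amy    185
4       1   mug      Amy     33
add column price_plus_rating = t['price'] + t['rating']:
   rating  item customer  price  price_plus_rating
0       4   mug      Amy    230                234
2       2   mug      Amy    275                277
3       1  desk      Amy    185                186
4       1   mug      Amy     33                 34
drop duplicate item (keep=last):
   rating  item customer  price  price_plus_rating
3       1  desk      Amy    185                186
4       1   mug      Amy     33                 34
add column scaled = t['rating'] * t['price_plus_rating']:
   rating  item customer  price  price_plus_rating  scaled
3       1  desk      Amy    185                186     186
4       1   mug      Amy     33                 34      34
sum of column 'scaled' → 220

220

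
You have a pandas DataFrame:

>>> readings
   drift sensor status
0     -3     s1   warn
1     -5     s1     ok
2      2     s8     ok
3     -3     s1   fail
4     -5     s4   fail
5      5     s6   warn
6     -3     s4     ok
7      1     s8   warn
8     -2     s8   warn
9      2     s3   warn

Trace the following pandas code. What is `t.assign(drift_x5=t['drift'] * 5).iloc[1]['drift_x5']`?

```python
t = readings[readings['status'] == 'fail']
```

-25

filter rows where status == 'fail':
   drift sensor status
3     -3     s1   fail
4     -5     s4   fail
add column drift_x5 = t['drift'] * 5:
   drift sensor status  drift_x5
3     -3     s1   fail       -15
4     -5     s4   fail       -25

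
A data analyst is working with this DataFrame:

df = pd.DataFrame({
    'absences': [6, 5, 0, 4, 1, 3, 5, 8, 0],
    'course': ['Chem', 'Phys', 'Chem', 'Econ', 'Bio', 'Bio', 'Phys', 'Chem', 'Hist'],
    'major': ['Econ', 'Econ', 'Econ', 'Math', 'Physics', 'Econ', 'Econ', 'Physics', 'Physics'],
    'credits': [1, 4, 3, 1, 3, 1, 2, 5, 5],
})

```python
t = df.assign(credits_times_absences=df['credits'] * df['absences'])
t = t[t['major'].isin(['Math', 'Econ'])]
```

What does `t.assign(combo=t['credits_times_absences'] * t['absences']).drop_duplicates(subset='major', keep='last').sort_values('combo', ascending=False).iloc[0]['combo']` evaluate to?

50

add column credits_times_absences = df['credits'] * df['absences']:
   absences course    major  credits  credits_times_absences
0         6   Chem     Econ        1                       6
1         5   Phys     Econ        4                      20
2         0   Chem     Econ        3                       0
3         4   Econ     Math        1                       4
4         1    Bio  Physics        3                       3
5         3    Bio     Econ        1                       3
6         5   Phys     Econ        2                      10
7         8   Chem  Physics        5                      40
8         0   Hist  Physics        5                       0
filter rows where major in ['Math', 'Econ']:
   absences course major  credits  credits_times_absences
0         6   Chem  Econ        1                       6
1         5   Phys  Econ        4                      20
2         0   Chem  Econ        3                       0
3         4   Econ  Math        1                       4
5         3    Bio  Econ        1                       3
6         5   Phys  Econ        2                      10
add column combo = t['credits_times_absences'] * t['absences']:
   absences course major  credits  credits_times_absences  combo
0         6   Chem  Econ        1                       6     36
1         5   Phys  Econ        4                      20    100
2         0   Chem  Econ        3                       0      0
3         4   Econ  Math        1                       4     16
5         3    Bio  Econ        1                       3      9
6         5   Phys  Econ        2                      10     50
drop duplicate major (keep=last):
   absences course major  credits  credits_times_absences  combo
3         4   Econ  Math        1                       4     16
6         5   Phys  Econ        2                      10     50
sort by combo descending:
   absences course major  credits  credits_times_absences  combo
6         5   Phys  Econ        2                      10     50
3         4   Econ  Math        1                       4     16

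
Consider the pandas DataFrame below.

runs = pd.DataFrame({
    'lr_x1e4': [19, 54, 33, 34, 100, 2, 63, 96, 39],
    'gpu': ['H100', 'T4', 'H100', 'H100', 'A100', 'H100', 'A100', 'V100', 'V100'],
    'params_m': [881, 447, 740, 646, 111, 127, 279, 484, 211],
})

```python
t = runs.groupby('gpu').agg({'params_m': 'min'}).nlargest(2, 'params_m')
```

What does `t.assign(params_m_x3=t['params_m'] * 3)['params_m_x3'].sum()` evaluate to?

group by gpu, min of params_m:
      params_m
gpu           
A100       111
H100       127
T4         447
V100       211
take 2 rows with largest params_m:
      params_m
gpu           
T4         447
V100       211
add column params_m_x3 = t['params_m'] * 3:
      params_m  params_m_x3
gpu                        
T4         447         1341
V100       211          633
Hence 1974.

1974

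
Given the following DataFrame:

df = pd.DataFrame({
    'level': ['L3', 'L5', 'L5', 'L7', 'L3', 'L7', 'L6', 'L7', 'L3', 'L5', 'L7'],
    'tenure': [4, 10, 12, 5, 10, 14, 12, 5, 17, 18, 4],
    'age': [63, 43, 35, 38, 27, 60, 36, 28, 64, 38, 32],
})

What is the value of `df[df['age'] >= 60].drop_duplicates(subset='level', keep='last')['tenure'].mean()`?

filter rows where age >= 60:
  level  tenure  age
0    L3       4   63
5    L7      14   60
8    L3      17   64
drop duplicate level (keep=last):
  level  tenure  age
5    L7      14   60
8    L3      17   64
Reading off the mean of column 'tenure', we get 15.5.

15.5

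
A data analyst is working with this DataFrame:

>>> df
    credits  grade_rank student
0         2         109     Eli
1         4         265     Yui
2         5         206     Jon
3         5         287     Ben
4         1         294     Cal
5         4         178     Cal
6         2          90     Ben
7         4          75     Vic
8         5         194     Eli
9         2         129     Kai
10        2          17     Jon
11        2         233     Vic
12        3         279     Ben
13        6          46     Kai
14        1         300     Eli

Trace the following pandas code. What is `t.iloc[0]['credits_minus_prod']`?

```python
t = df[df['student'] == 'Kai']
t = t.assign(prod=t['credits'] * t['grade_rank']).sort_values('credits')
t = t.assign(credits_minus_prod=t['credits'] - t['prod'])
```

filter rows where student == 'Kai':
    credits  grade_rank student
9         2         129     Kai
13        6          46     Kai
add column prod = t['credits'] * t['grade_rank']:
    credits  grade_rank student  prod
9         2         129     Kai   258
13        6          46     Kai   276
sort by credits:
    credits  grade_rank student  prod
9         2         129     Kai   258
13        6          46     Kai   276
add column credits_minus_prod = t['credits'] - t['prod']:
    credits  grade_rank student  prod  credits_minus_prod
9         2         129     Kai   258                -256
13        6          46     Kai   276                -270

-256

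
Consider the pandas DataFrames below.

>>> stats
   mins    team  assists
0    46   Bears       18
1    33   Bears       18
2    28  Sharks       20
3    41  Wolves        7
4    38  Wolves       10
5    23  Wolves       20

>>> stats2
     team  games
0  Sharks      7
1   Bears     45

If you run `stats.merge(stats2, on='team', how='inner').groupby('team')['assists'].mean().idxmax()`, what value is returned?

merge on 'team' (how='inner') → 3 rows:
   mins    team  assists  games
0    46   Bears       18     45
1    33   Bears       18     45
2    28  Sharks       20      7
group by team, mean of assists:
team
Bears     18.0
Sharks    20.0
Name: assists, dtype: float64

Sharks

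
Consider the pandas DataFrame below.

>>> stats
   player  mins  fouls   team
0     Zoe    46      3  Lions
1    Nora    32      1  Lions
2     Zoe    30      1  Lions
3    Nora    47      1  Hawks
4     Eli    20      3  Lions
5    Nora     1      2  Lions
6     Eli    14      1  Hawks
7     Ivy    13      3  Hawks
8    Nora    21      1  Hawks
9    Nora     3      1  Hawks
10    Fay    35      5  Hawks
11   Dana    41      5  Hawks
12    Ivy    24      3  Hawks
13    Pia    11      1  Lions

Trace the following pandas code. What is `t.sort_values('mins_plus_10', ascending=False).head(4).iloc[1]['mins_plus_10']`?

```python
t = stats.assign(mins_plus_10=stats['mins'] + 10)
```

56

add column mins_plus_10 = stats['mins'] + 10:
   player  mins  fouls   team  mins_plus_10
0     Zoe    46      3  Lions            56
1    Nora    32      1  Lions            42
2     Zoe    30      1  Lions            40
3    Nora    47      1  Hawks            57
4     Eli    20      3  Lions            30
5    Nora     1      2  Lions            11
6     Eli    14      1  Hawks            24
7     Ivy    13      3  Hawks            23
8    Nora    21      1  Hawks            31
9    Nora     3      1  Hawks            13
10    Fay    35      5  Hawks            45
11   Dana    41      5  Hawks            51
12    Ivy    24      3  Hawks            34
13    Pia    11      1  Lions            21
sort by mins_plus_10 descending:
   player  mins  fouls   team  mins_plus_10
3    Nora    47      1  Hawks            57
0     Zoe    46      3  Lions            56
11   Dana    41      5  Hawks            51
10    Fay    35      5  Hawks            45
1    Nora    32      1  Lions            42
2     Zoe    30      1  Lions            40
12    Ivy    24      3  Hawks            34
8    Nora    21      1  Hawks            31
4     Eli    20      3  Lions            30
6     Eli    14      1  Hawks            24
7     Ivy    13      3  Hawks            23
13    Pia    11      1  Lions            21
9    Nora     3      1  Hawks            13
5    Nora     1      2  Lions            11
take first 4 rows:
   player  mins  fouls   team  mins_plus_10
3    Nora    47      1  Hawks            57
0     Zoe    46      3  Lions            56
11   Dana    41      5  Hawks            51
10    Fay    35      5  Hawks            45
Taking the value at position 1, column 'mins_plus_10' gives 56.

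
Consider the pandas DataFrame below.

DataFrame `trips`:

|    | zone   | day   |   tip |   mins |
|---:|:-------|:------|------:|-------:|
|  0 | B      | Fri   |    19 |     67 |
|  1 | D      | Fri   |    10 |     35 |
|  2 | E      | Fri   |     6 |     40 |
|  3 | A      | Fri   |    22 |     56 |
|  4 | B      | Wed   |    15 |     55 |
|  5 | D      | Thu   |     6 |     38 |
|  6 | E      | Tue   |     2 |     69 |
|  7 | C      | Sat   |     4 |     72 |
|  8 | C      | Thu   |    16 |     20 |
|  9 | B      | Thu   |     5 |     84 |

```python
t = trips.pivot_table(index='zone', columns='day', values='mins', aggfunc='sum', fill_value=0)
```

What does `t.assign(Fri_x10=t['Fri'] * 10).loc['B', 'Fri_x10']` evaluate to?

670

pivot: rows=zone, cols=day, sum(mins):
day   Fri  Sat  Thu  Tue  Wed
zone                         
A      56    0    0    0    0
B      67    0   84    0   55
C       0   72   20    0    0
D      35    0   38    0    0
E      40    0    0   69    0
add column Fri_x10 = t['Fri'] * 10:
day   Fri  Sat  Thu  Tue  Wed  Fri_x10
zone                                  
A      56    0    0    0    0      560
B      67    0   84    0   55      670
C       0   72   20    0    0        0
D      35    0   38    0    0      350
E      40    0    0   69    0      400
So loc['B', 'Fri_x10'] = 670.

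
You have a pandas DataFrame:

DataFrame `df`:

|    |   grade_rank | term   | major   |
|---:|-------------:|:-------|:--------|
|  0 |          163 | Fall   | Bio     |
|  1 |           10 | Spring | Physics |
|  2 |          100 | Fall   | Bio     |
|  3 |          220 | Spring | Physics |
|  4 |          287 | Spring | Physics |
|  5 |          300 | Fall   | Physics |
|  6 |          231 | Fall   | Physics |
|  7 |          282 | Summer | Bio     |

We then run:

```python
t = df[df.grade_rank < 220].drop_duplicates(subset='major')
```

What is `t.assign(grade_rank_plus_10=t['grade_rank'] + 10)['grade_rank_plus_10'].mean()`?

filter rows where grade_rank < 220:
   grade_rank    term    major
0         163    Fall      Bio
1          10  Spring  Physics
2         100    Fall      Bio
drop duplicate major (keep=first):
   grade_rank    term    major
0         163    Fall      Bio
1          10  Spring  Physics
add column grade_rank_plus_10 = t['grade_rank'] + 10:
   grade_rank    term    major  grade_rank_plus_10
0         163    Fall      Bio                 173
1          10  Spring  Physics                  20
Hence 96.5.

96.5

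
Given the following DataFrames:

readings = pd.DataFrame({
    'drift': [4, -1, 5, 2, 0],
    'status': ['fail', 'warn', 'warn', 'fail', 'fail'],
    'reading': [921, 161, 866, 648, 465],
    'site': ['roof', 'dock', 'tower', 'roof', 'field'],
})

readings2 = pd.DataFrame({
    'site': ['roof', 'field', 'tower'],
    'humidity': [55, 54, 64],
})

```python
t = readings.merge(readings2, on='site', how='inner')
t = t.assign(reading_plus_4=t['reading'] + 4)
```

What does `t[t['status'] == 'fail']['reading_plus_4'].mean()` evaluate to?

merge on 'site' (how='inner') → 4 rows:
   drift status  reading   site  humidity
0      4   fail      921   roof        55
1      5   warn      866  tower        64
2      2   fail      648   roof        55
3      0   fail      465  field        54
add column reading_plus_4 = t['reading'] + 4:
   drift status  reading   site  humidity  reading_plus_4
0      4   fail      921   roof        55             925
1      5   warn      866  tower        64             870
2      2   fail      648   roof        55             652
3      0   fail      465  field        54             469
filter rows where status == 'fail':
   drift status  reading   site  humidity  reading_plus_4
0      4   fail      921   roof        55             925
2      2   fail      648   roof        55             652
3      0   fail      465  field        54             469
mean of column 'reading_plus_4' → 682.0

682.0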